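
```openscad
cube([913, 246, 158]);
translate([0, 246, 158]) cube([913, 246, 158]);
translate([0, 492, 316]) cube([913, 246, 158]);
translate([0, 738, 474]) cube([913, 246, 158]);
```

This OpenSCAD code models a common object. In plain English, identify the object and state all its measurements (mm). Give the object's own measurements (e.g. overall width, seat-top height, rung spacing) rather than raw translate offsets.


A straight staircase of 4 solid steps. Each step is 913 mm wide (x), 246 mm deep (y, the going) and 158 mm tall (the rise). The first step rests on the floor; each subsequent step sits one going further in +y and one rise higher in +z, directly behind and above the previous step with no overlap.


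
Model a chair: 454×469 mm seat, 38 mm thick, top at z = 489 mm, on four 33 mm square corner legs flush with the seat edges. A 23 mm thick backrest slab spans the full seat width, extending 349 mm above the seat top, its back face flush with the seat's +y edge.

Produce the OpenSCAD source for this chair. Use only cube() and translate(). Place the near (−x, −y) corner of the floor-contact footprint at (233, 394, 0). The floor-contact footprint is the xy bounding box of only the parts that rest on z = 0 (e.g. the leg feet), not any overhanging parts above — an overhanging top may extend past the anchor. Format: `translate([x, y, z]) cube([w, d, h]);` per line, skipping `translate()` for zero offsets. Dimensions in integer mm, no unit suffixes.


translate([233, 394, 451]) cube([454, 469, 38]);
translate([233, 394, 0]) cube([33, 33, 451]);
translate([654, 394, 0]) cube([33, 33, 451]);
translate([233, 830, 0]) cube([33, 33, 451]);
translate([654, 830, 0]) cube([33, 33, 451]);
translate([233, 840, 489]) cube([454, 23, 349]);


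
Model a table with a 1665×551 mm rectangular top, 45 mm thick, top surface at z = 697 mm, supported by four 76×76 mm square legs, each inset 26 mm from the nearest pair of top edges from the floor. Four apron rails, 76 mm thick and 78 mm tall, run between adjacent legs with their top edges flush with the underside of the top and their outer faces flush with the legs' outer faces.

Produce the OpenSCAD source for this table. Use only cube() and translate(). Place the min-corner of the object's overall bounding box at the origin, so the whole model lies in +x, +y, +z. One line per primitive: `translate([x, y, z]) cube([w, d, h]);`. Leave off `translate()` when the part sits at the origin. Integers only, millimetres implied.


translate([0, 0, 652]) cube([1665, 551, 45]);
translate([26, 26, 0]) cube([76, 76, 652]);
translate([1563, 26, 0]) cube([76, 76, 652]);
translate([26, 449, 0]) cube([76, 76, 652]);
translate([1563, 449, 0]) cube([76, 76, 652]);
translate([102, 26, 574]) cube([1461, 76, 78]);
translate([102, 449, 574]) cube([1461, 76, 78]);
translate([26, 102, 574]) cube([76, 347, 78]);
translate([1563, 102, 574]) cube([76, 347, 78]);


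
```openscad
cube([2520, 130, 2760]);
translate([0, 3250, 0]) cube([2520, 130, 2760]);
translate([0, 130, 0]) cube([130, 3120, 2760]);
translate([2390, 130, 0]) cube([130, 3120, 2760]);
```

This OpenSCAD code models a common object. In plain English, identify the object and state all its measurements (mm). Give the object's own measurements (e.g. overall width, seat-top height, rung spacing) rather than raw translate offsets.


The wall frame of a small rectangular building: four walls, each 2760 mm tall and 130 mm thick, enclosing a footprint 2520 mm (x) by 3380 mm (y) outside-to-outside, with no floor or roof. The front and back walls (the −y and +y sides) span the full width; the two side walls fit between them.


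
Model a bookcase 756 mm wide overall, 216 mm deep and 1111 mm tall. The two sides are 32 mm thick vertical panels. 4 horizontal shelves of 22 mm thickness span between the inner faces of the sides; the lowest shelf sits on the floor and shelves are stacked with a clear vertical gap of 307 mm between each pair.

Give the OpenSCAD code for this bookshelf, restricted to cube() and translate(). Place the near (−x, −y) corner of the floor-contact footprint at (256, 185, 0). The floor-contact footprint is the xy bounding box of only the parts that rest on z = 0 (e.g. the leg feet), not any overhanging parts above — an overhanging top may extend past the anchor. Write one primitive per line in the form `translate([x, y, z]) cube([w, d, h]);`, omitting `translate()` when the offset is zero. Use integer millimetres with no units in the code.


translate([256, 185, 0]) cube([32, 216, 1111]);
translate([980, 185, 0]) cube([32, 216, 1111]);
translate([288, 185, 0]) cube([692, 216, 22]);
translate([288, 185, 329]) cube([692, 216, 22]);
translate([288, 185, 658]) cube([692, 216, 22]);
translate([288, 185, 987]) cube([692, 216, 22]);


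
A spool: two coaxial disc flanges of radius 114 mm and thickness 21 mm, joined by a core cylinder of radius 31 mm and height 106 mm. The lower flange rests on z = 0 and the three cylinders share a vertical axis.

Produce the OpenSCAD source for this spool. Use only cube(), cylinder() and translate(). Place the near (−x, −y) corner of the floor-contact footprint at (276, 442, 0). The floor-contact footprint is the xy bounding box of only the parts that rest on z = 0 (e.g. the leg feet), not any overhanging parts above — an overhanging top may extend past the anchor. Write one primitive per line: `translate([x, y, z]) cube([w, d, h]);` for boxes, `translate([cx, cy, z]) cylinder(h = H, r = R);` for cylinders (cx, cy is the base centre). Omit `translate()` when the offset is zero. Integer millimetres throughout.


translate([390, 556, 0]) cylinder(h = 21, r = 114);
translate([390, 556, 21]) cylinder(h = 106, r = 31);
translate([390, 556, 127]) cylinder(h = 21, r = 114);


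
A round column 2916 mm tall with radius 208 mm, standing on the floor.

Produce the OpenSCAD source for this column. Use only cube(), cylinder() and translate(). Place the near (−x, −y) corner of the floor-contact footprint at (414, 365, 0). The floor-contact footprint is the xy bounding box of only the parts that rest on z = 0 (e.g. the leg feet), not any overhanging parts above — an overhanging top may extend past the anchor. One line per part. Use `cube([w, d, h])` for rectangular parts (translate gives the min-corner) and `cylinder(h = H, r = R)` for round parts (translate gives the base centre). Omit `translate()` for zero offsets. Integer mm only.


translate([622, 573, 0]) cylinder(h = 2916, r = 208);


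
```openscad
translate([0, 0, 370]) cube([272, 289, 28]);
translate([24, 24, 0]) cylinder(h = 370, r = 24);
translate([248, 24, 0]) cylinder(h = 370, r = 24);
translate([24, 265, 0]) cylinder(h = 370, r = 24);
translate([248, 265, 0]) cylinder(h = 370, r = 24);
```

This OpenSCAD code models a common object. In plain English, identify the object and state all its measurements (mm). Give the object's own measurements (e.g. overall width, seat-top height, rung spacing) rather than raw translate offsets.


A four-legged stool. The seat is a 272×289×28 mm slab whose top surface is at z = 398 mm; four round legs, each 48 mm in diameter, run from the floor (z = 0) to the underside of the seat, each leg's axis is inset half a diameter from the nearest pair of seat edges (so the leg's bounding box is flush with the corner).


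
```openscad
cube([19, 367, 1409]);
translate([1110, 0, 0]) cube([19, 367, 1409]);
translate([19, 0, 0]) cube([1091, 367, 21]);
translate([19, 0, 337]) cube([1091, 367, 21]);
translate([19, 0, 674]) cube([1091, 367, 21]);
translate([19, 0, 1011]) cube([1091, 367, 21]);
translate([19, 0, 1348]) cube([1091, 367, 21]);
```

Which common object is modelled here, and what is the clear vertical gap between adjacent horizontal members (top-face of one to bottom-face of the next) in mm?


A bookshelf. The clear shelf gap is 316 mm.

Two tall side panels with 5 horizontal boards between them — a bookshelf. The first two shelf undersides are at z = 0 and z = 337; with shelf thickness 21, the clear gap is 337 − 0 − 21 = 316 mm.


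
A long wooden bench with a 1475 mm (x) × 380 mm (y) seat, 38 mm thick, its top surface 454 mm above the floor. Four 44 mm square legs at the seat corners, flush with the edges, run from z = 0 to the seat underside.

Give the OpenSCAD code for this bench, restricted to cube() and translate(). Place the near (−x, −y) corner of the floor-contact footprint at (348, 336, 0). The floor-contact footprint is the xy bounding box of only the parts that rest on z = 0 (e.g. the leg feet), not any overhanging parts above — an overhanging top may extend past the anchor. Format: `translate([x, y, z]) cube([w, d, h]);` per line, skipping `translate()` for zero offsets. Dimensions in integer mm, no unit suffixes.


translate([348, 336, 416]) cube([1475, 380, 38]);
translate([348, 336, 0]) cube([44, 44, 416]);
translate([348, 672, 0]) cube([44, 44, 416]);
translate([1779, 336, 0]) cube([44, 44, 416]);
translate([1779, 672, 0]) cube([44, 44, 416]);


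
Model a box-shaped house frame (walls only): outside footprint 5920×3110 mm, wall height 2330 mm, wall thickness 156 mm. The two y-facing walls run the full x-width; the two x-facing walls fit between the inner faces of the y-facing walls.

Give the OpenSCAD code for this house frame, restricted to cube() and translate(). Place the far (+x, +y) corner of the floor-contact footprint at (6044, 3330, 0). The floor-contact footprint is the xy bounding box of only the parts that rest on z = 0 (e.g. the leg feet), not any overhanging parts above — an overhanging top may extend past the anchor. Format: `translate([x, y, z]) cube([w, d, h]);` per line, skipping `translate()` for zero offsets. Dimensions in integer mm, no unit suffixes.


translate([124, 220, 0]) cube([5920, 156, 2330]);
translate([124, 3174, 0]) cube([5920, 156, 2330]);
translate([124, 376, 0]) cube([156, 2798, 2330]);
translate([5888, 376, 0]) cube([156, 2798, 2330]);


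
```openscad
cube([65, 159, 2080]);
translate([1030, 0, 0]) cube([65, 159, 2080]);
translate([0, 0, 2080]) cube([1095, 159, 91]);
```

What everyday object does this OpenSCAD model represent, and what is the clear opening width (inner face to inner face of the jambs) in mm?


A door frame. The clear opening width is 965 mm.

Two 2080 mm tall posts with a header on top — a door frame. The left jamb is 65 mm wide at x = 0; the right jamb starts at x = 1030. The clear opening is 1030 − 65 = 965 mm.


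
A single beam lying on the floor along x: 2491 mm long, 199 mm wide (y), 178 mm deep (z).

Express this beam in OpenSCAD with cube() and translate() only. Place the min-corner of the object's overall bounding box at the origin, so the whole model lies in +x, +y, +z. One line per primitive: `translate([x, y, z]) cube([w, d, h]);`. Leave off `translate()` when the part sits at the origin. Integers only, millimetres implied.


cube([2491, 199, 178]);


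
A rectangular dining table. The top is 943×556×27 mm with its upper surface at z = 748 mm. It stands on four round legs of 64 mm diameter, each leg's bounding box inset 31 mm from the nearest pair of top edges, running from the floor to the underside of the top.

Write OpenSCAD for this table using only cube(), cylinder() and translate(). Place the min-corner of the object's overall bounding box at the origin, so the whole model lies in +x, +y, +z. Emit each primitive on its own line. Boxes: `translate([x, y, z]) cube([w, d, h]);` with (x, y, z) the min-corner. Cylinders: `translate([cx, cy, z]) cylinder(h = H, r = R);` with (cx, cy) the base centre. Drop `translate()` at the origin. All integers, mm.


translate([0, 0, 721]) cube([943, 556, 27]);
translate([63, 63, 0]) cylinder(h = 721, r = 32);
translate([880, 63, 0]) cylinder(h = 721, r = 32);
translate([63, 493, 0]) cylinder(h = 721, r = 32);
translate([880, 493, 0]) cylinder(h = 721, r = 32);


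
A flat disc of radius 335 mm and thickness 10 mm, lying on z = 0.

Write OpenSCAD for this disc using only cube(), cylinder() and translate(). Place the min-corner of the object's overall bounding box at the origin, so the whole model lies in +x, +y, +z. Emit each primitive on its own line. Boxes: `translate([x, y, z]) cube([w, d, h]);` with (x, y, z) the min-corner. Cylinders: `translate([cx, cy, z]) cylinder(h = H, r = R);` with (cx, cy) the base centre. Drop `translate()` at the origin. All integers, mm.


translate([335, 335, 0]) cylinder(h = 10, r = 335);


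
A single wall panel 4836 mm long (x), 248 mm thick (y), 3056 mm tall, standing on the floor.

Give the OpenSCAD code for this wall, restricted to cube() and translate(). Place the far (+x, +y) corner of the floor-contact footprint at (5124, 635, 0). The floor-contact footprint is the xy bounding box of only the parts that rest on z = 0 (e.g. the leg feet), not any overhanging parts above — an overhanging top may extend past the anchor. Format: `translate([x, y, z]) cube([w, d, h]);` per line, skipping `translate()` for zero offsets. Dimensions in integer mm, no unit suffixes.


translate([288, 387, 0]) cube([4836, 248, 3056]);


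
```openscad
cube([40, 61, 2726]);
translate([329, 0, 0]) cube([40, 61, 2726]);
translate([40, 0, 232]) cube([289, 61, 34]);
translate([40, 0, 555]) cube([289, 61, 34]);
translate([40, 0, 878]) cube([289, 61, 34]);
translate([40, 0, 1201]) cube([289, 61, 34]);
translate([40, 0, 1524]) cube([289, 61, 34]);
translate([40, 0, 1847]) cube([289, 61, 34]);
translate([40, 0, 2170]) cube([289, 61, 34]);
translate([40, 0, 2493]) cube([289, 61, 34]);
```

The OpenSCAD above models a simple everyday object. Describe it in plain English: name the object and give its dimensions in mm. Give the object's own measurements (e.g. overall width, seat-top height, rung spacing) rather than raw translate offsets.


A straight ladder. Two 40×61 mm vertical rails, 2726 mm tall, stand 369 mm apart (outside-to-outside) with their front faces coplanar on the −y side. 8 rungs, each 61 mm deep and 34 mm tall, span between the inner faces of the rails, front faces flush with the rails. The lowest rung's underside is at z = 232 mm and rungs are spaced 323 mm apart (underside to underside).


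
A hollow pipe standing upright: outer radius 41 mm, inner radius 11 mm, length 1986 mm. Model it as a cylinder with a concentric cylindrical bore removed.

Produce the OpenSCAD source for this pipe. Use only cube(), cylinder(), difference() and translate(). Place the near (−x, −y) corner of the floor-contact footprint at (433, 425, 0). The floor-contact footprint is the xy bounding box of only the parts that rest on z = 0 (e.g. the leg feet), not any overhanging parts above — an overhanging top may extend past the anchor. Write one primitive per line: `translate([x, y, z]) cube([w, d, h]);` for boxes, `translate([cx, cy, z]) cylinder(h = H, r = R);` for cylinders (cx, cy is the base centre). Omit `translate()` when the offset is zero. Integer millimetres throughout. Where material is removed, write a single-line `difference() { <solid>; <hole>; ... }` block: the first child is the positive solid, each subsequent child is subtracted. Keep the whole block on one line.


difference() { translate([474, 466, 0]) cylinder(h = 1986, r = 41); translate([474, 466, 0]) cylinder(h = 1986, r = 11); }


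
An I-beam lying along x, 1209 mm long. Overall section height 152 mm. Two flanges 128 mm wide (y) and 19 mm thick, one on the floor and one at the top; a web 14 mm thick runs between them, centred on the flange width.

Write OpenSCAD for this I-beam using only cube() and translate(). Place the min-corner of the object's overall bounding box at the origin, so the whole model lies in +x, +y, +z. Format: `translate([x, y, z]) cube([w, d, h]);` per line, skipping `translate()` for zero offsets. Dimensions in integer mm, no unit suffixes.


cube([1209, 128, 19]);
translate([0, 57, 19]) cube([1209, 14, 114]);
translate([0, 0, 133]) cube([1209, 128, 19]);


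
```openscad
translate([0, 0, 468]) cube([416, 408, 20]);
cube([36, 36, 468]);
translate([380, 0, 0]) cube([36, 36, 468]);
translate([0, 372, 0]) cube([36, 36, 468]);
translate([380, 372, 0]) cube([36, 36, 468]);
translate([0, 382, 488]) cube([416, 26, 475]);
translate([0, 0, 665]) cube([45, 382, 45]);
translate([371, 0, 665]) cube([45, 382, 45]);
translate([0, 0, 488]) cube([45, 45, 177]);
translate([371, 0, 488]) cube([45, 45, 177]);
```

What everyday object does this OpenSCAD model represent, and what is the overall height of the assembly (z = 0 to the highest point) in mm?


A chair. The overall height is 963 mm.

A slab on four corner posts with a tall panel at the back — a chair. The seat slab sits at z = 468 with thickness 20, and the 475 mm backrest starts at the seat top, so the overall height is 468 + 20 + 475 = 963 mm.


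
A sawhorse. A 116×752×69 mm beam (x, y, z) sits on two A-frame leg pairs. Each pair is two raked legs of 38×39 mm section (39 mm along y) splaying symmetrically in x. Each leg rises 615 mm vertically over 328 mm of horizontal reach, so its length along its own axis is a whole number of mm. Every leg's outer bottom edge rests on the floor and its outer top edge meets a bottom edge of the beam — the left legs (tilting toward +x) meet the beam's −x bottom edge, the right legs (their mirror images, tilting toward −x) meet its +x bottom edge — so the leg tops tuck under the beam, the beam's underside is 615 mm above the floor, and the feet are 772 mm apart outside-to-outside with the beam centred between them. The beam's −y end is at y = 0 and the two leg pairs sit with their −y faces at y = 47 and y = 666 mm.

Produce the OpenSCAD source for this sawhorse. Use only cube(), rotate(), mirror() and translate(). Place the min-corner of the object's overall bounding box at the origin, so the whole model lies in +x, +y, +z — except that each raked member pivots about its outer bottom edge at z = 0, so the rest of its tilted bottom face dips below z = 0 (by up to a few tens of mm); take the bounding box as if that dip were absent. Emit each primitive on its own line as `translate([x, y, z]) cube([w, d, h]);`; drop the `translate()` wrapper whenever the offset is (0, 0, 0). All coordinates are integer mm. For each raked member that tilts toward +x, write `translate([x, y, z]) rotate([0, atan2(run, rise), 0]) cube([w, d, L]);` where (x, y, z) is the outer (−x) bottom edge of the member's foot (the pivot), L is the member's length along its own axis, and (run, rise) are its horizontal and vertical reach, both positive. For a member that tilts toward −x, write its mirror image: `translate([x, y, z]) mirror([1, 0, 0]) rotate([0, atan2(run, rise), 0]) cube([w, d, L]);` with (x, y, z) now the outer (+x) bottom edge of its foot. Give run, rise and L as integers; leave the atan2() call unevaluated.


// leg length = √(328² + 615²) = 697
// right-leg outer foot x = 2·328 + 116 = 772
// beam min-corner = (328, 0, 615)
translate([328, 0, 615]) cube([116, 752, 69]);
translate([0, 47, 0]) rotate([0, atan2(328, 615), 0]) cube([38, 39, 697]);
translate([772, 47, 0]) mirror([1, 0, 0]) rotate([0, atan2(328, 615), 0]) cube([38, 39, 697]);
translate([0, 666, 0]) rotate([0, atan2(328, 615), 0]) cube([38, 39, 697]);
translate([772, 666, 0]) mirror([1, 0, 0]) rotate([0, atan2(328, 615), 0]) cube([38, 39, 697]);


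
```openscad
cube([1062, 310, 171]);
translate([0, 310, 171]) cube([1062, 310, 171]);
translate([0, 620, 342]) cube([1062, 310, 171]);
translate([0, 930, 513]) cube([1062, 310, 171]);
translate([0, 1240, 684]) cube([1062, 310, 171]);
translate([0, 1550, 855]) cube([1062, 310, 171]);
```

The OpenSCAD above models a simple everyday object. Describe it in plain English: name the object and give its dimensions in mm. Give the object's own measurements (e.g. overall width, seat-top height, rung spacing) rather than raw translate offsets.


A straight staircase of 6 solid steps. Each step is 1062 mm wide (x), 310 mm deep (y, the going) and 171 mm tall (the rise). The first step rests on the floor; each subsequent step sits one going further in +y and one rise higher in +z, directly behind and above the previous step with no overlap.


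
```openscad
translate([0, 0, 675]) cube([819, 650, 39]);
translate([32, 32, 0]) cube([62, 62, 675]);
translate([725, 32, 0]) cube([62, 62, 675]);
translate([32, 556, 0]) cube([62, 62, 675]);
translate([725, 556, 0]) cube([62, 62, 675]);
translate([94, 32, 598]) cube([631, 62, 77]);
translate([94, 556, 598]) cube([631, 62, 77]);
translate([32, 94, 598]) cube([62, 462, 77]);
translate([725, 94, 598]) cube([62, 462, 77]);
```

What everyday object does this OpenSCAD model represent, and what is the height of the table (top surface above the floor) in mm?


A table. The table height is 714 mm.

A 819×650×39 slab sits at z = 675 on four 62 mm square posts — a table. The top surface is at 675 + 39 = 714 mm.


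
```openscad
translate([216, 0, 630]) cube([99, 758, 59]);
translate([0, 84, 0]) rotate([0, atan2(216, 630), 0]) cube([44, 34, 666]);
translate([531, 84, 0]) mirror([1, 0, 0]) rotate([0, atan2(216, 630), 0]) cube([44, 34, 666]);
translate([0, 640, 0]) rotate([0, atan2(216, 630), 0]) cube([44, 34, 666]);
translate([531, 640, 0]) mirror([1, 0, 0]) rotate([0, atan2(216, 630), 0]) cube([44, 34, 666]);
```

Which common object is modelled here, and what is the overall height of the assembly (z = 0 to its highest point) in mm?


A sawhorse. The overall height is 689 mm.

A beam across two mirrored pairs of raked legs — a sawhorse. The beam's underside is at z = 630 (matching the legs' vertical rise in atan2(216, 630)) and the beam is 59 mm tall, so its top is at 630 + 59 = 689 mm. The raked legs top out at the beam's underside, so that is the highest point.


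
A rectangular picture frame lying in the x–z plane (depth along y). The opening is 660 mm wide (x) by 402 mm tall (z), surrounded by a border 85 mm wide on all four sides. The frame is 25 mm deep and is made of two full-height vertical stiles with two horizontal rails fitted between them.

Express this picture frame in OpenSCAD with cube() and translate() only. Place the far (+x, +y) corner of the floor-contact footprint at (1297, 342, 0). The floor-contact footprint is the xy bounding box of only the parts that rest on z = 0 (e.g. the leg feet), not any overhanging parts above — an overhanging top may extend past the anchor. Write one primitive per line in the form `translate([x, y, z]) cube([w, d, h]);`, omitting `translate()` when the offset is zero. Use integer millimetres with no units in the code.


translate([467, 317, 0]) cube([85, 25, 572]);
translate([1212, 317, 0]) cube([85, 25, 572]);
translate([552, 317, 0]) cube([660, 25, 85]);
translate([552, 317, 487]) cube([660, 25, 85]);


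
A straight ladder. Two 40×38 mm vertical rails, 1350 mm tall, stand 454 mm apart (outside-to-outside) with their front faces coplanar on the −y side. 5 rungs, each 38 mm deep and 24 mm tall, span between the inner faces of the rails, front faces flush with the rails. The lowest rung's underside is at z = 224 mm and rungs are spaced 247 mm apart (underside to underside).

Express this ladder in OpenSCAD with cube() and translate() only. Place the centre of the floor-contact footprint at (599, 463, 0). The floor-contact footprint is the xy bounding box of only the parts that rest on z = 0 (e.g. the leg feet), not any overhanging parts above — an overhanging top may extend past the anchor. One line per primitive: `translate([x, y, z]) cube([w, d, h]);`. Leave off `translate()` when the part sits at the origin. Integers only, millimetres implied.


translate([372, 444, 0]) cube([40, 38, 1350]);
translate([786, 444, 0]) cube([40, 38, 1350]);
translate([412, 444, 224]) cube([374, 38, 24]);
translate([412, 444, 471]) cube([374, 38, 24]);
translate([412, 444, 718]) cube([374, 38, 24]);
translate([412, 444, 965]) cube([374, 38, 24]);
translate([412, 444, 1212]) cube([374, 38, 24]);


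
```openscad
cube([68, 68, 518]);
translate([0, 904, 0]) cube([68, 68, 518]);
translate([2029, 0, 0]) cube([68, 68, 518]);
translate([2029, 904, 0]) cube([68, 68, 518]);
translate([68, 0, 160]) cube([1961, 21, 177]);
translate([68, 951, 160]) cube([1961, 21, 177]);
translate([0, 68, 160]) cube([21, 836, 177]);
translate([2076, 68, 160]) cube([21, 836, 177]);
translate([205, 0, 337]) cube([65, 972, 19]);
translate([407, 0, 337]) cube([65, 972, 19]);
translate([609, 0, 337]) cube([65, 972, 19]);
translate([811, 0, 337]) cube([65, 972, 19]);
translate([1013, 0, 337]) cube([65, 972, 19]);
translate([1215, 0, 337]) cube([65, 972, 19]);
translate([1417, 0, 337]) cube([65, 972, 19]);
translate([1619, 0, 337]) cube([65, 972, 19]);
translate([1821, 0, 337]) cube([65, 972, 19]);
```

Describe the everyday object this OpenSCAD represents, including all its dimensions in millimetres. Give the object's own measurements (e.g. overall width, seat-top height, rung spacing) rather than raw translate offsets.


A bed frame 2097 mm long (x) by 972 mm wide (y). Four 68×68 mm corner posts, 518 mm tall, at the corners of the footprint. Four rails of 21 mm thickness and 177 mm height run between adjacent posts with their undersides at z = 160 mm, their outer faces flush with the outside of the frame (the two x-running rails run between the posts' inner faces; the two y-running rails run between the posts' inner faces). 9 slats, each 65 mm wide (x) and 19 mm thick, lie across the top of the two x-running rails, running the full 972 mm width of the frame in y; along x they sit between the end posts with a 137 mm gap after the −x posts and between neighbouring slats, leaving 143 mm before the +x posts.


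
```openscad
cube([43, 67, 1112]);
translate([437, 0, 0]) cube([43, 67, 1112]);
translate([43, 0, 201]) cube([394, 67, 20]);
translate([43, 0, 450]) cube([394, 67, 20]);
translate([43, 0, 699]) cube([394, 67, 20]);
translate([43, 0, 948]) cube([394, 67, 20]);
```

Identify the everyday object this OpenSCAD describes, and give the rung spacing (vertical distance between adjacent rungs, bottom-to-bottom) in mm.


A ladder. The rung spacing is 249 mm.

Two tall 43×67 posts with 4 short bars between them — a ladder. Adjacent rungs sit at z = 201 and z = 450, so the spacing is 450 − 201 = 249 mm.


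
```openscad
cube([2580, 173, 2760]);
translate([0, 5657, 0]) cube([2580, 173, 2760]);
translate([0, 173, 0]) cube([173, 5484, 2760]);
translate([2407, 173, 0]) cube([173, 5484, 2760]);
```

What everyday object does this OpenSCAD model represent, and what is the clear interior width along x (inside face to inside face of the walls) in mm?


A house (or room) frame. The interior width is 2234 mm.

Four 2760 mm walls enclosing a rectangle with no floor or roof — a room or house frame. Outside width is 2580 mm and wall thickness is 173 mm, so the interior width is 2580 − 2 × 173 = 2234 mm.


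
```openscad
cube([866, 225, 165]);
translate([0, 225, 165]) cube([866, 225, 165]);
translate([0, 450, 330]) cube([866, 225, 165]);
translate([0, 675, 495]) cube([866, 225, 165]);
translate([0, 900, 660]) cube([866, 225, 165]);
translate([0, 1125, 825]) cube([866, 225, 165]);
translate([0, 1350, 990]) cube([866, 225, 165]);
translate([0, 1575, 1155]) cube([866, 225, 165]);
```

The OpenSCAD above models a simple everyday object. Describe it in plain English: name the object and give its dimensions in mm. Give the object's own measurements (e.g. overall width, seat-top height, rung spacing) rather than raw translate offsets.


A straight staircase of 8 solid steps. Each step is 866 mm wide (x), 225 mm deep (y, the going) and 165 mm tall (the rise). The first step rests on the floor; each subsequent step sits one going further in +y and one rise higher in +z, directly behind and above the previous step with no overlap.


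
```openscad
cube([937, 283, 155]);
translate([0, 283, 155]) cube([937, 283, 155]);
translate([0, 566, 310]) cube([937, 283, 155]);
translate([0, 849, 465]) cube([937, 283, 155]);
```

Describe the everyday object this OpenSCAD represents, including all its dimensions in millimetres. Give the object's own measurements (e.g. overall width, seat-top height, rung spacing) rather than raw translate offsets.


A straight staircase of 4 solid steps. Each step is 937 mm wide (x), 283 mm deep (y, the going) and 155 mm tall (the rise). The first step rests on the floor; each subsequent step sits one going further in +y and one rise higher in +z, directly behind and above the previous step with no overlap.


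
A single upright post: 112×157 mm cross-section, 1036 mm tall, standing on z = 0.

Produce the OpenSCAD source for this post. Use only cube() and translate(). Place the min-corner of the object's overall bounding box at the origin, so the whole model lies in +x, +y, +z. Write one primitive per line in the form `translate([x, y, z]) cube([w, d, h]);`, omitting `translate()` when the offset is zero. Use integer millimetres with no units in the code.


cube([112, 157, 1036]);


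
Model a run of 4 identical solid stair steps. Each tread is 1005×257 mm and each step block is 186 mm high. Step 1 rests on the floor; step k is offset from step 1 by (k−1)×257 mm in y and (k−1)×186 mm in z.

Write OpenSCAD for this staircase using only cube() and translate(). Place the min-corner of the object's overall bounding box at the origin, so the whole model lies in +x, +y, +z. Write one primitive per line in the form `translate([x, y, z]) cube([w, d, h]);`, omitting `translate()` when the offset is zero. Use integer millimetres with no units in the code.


cube([1005, 257, 186]);
translate([0, 257, 186]) cube([1005, 257, 186]);
translate([0, 514, 372]) cube([1005, 257, 186]);
translate([0, 771, 558]) cube([1005, 257, 186]);


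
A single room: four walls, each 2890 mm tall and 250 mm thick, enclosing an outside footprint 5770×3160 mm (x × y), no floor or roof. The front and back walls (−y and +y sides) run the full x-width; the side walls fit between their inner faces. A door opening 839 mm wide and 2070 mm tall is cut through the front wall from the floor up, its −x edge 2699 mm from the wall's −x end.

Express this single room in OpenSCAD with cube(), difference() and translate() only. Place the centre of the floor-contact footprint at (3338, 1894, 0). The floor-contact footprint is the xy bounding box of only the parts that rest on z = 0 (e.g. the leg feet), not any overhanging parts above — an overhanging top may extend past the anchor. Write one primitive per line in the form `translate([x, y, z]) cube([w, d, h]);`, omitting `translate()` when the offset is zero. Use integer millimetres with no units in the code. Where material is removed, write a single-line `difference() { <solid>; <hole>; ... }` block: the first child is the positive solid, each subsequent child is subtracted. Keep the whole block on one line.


difference() { translate([453, 314, 0]) cube([5770, 250, 2890]); translate([3152, 314, 0]) cube([839, 250, 2070]); }
translate([453, 3224, 0]) cube([5770, 250, 2890]);
translate([453, 564, 0]) cube([250, 2660, 2890]);
translate([5973, 564, 0]) cube([250, 2660, 2890]);


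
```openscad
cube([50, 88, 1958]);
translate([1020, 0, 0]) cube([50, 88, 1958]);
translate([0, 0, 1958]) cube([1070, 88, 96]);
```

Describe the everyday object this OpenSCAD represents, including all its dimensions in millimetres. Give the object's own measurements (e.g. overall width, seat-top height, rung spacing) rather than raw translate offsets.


A door frame. The clear opening is 970 mm wide and 1958 mm high. Two 50 mm wide jambs, 88 mm deep, stand either side of the opening from the floor to the top of the opening. A 96 mm thick head sits across the top of both jambs, spanning the full outside width of the frame.


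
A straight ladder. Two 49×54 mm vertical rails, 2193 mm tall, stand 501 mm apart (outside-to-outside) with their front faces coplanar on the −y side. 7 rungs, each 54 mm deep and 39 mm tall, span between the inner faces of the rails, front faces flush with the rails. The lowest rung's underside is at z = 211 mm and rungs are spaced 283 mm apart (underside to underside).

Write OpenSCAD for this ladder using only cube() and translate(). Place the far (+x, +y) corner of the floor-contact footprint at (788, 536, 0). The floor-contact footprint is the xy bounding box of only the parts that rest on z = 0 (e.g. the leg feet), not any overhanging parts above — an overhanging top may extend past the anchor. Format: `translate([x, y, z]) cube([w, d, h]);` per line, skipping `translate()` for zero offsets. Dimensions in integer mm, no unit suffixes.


// rung span = 501 - 2*49 = 403
// rung[k] z = 211 + k*283
translate([287, 482, 0]) cube([49, 54, 2193]);
translate([739, 482, 0]) cube([49, 54, 2193]);
translate([336, 482, 211]) cube([403, 54, 39]);
translate([336, 482, 494]) cube([403, 54, 39]);
translate([336, 482, 777]) cube([403, 54, 39]);
translate([336, 482, 1060]) cube([403, 54, 39]);
translate([336, 482, 1343]) cube([403, 54, 39]);
translate([336, 482, 1626]) cube([403, 54, 39]);
translate([336, 482, 1909]) cube([403, 54, 39]);


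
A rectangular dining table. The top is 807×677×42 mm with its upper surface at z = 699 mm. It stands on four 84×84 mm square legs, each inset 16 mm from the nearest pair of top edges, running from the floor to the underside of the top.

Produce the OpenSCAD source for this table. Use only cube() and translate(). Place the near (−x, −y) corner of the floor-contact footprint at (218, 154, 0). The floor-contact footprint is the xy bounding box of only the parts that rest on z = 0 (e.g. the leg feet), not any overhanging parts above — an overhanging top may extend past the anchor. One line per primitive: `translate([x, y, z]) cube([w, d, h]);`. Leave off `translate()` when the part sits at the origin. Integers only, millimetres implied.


translate([202, 138, 657]) cube([807, 677, 42]);
translate([218, 154, 0]) cube([84, 84, 657]);
translate([909, 154, 0]) cube([84, 84, 657]);
translate([218, 715, 0]) cube([84, 84, 657]);
translate([909, 715, 0]) cube([84, 84, 657]);


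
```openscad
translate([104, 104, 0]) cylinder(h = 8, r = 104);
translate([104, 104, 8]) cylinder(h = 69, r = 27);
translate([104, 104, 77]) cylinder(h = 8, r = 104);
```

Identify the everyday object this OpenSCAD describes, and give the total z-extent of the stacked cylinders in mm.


A spool. The overall height is 85 mm.

Three coaxial cylinders, large–small–large — a spool. Two 8 mm flanges and a 69 mm core give 8 + 69 + 8 = 85 mm.


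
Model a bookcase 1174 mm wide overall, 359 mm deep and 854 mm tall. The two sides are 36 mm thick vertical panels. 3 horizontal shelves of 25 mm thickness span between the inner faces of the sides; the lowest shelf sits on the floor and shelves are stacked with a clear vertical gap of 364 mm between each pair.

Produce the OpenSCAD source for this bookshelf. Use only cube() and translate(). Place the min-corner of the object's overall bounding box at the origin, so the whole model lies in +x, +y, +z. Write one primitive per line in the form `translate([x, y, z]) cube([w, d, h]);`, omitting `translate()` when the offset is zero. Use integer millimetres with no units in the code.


cube([36, 359, 854]);
translate([1138, 0, 0]) cube([36, 359, 854]);
translate([36, 0, 0]) cube([1102, 359, 25]);
translate([36, 0, 389]) cube([1102, 359, 25]);
translate([36, 0, 778]) cube([1102, 359, 25]);


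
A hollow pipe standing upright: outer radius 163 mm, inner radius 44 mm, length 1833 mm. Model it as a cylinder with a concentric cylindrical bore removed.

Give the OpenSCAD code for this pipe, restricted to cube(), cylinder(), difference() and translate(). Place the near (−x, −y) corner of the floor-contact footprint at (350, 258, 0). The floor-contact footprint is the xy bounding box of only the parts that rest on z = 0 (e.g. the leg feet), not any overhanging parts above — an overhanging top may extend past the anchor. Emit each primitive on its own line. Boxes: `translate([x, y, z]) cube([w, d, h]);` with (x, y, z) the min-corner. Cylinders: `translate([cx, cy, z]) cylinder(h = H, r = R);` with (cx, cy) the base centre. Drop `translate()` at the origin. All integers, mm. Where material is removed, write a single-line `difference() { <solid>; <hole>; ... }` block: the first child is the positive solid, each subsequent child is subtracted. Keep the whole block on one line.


difference() { translate([513, 421, 0]) cylinder(h = 1833, r = 163); translate([513, 421, 0]) cylinder(h = 1833, r = 44); }


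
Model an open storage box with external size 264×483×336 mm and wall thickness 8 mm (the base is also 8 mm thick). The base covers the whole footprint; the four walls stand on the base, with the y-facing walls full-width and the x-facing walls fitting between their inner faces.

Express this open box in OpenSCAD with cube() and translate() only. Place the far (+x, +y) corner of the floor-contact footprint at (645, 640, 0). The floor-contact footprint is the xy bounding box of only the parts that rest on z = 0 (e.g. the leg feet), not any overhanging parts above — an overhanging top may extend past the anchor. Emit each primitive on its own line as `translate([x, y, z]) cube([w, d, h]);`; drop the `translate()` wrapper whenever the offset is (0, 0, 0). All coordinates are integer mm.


translate([381, 157, 0]) cube([264, 483, 8]);
translate([381, 157, 8]) cube([264, 8, 328]);
translate([381, 632, 8]) cube([264, 8, 328]);
translate([381, 165, 8]) cube([8, 467, 328]);
translate([637, 165, 8]) cube([8, 467, 328]);


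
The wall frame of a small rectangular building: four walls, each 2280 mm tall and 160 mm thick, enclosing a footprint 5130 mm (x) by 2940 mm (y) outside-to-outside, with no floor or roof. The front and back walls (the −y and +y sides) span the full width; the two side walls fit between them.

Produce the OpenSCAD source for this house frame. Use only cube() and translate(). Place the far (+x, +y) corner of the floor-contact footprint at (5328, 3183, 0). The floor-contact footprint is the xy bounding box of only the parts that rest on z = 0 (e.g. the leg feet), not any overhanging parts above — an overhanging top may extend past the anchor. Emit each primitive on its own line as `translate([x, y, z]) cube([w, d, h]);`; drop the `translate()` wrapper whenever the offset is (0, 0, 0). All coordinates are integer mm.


translate([198, 243, 0]) cube([5130, 160, 2280]);
translate([198, 3023, 0]) cube([5130, 160, 2280]);
translate([198, 403, 0]) cube([160, 2620, 2280]);
translate([5168, 403, 0]) cube([160, 2620, 2280]);


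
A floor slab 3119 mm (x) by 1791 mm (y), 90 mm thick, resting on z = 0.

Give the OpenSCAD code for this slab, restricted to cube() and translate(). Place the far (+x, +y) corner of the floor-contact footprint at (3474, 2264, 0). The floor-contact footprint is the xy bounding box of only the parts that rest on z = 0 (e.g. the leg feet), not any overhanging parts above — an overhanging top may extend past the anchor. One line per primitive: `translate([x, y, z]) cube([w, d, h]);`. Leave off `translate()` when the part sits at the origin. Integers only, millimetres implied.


translate([355, 473, 0]) cube([3119, 1791, 90]);


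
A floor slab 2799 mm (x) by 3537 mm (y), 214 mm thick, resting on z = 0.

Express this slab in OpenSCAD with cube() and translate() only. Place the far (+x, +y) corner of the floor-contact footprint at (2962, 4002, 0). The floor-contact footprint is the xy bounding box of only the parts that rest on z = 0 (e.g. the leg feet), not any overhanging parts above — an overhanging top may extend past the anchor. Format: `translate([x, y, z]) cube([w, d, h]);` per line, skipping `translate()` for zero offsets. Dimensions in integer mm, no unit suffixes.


translate([163, 465, 0]) cube([2799, 3537, 214]);


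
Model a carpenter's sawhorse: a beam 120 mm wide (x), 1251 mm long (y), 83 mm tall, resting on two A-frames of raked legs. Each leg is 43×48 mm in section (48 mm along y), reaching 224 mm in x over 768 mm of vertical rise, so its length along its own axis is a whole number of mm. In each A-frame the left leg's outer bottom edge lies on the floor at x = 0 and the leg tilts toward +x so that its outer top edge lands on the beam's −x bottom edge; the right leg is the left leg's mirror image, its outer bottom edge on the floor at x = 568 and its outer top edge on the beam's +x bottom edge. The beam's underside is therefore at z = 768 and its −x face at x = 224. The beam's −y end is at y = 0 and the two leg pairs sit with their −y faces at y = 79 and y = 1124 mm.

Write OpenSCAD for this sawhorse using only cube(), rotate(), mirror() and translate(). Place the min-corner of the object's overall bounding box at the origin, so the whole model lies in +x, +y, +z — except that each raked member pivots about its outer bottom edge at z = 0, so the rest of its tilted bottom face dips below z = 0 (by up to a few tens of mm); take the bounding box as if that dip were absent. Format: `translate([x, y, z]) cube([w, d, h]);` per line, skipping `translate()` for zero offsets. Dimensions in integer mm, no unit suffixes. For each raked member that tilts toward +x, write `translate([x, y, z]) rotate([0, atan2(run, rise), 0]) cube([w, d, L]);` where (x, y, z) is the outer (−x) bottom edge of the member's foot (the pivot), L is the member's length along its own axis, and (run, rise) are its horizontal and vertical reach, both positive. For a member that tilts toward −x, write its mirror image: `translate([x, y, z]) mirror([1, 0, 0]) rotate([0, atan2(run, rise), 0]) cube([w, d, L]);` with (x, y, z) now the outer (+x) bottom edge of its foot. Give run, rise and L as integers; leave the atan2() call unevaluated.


translate([224, 0, 768]) cube([120, 1251, 83]);
translate([0, 79, 0]) rotate([0, atan2(224, 768), 0]) cube([43, 48, 800]);
translate([568, 79, 0]) mirror([1, 0, 0]) rotate([0, atan2(224, 768), 0]) cube([43, 48, 800]);
translate([0, 1124, 0]) rotate([0, atan2(224, 768), 0]) cube([43, 48, 800]);
translate([568, 1124, 0]) mirror([1, 0, 0]) rotate([0, atan2(224, 768), 0]) cube([43, 48, 800]);
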